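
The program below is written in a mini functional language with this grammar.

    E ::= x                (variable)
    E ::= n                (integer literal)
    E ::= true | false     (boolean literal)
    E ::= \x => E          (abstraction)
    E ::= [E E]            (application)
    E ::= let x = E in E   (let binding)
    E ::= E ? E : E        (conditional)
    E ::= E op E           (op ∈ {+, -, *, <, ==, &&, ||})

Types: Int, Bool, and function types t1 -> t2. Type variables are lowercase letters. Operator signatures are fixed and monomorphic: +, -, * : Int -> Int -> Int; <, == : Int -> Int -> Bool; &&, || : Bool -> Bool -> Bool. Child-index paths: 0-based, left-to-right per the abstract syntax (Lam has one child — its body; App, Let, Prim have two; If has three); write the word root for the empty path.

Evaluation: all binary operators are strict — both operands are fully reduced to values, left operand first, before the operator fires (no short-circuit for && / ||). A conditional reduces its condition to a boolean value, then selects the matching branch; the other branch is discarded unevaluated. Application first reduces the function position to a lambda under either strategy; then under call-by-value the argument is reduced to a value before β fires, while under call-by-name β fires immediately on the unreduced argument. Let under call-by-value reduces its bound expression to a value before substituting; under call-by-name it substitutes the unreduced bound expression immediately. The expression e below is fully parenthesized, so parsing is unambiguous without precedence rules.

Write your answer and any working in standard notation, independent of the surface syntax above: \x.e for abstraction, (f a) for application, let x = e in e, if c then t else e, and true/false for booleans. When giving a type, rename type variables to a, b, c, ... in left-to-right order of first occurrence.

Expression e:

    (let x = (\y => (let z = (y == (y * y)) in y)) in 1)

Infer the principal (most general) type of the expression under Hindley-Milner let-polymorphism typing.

Answer: Int

Trace:
y : a
  unify a ~ Int
y : Int
  unify Int ~ Int
y : Int
  unify Int ~ Int
  unify Int ~ Int
let z : Bool
y : Int
\y._ : Int -> Int
let x : Int -> Int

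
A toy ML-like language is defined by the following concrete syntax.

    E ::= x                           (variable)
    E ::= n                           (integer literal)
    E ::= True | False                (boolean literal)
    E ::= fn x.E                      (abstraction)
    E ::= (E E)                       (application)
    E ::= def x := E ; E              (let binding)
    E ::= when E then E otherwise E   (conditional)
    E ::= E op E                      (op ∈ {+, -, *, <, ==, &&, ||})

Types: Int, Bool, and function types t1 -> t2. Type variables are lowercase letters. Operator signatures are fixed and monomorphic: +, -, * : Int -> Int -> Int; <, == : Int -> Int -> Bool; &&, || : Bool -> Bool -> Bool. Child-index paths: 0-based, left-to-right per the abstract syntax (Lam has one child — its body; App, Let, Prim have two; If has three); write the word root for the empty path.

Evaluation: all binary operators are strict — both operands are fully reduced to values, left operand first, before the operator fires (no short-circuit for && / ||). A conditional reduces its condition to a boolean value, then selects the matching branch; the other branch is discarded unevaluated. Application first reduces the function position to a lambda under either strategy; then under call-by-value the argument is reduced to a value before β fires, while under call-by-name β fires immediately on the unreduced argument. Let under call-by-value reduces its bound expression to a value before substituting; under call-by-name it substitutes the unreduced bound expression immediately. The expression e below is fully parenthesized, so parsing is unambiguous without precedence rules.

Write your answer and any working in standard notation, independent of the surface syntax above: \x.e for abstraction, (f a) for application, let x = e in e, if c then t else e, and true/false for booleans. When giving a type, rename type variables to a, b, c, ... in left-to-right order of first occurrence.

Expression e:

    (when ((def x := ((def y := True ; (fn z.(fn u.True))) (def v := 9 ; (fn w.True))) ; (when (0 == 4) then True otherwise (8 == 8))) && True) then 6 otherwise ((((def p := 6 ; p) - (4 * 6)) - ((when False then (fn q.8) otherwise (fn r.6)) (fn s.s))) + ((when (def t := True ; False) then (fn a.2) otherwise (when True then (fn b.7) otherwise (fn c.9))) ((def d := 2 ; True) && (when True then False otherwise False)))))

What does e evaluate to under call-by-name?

Working:
step 0: (if ((let x = ((let y = true in (\z.(\u.true))) (let v = 9 in (\w.true))) in (if (0 == 4) then true else (8 == 8))) && true) then 6 else ((((let p = 6 in p) - (4 * 6)) - ((if false then (\q.8) else (\r.6)) (\s.s))) + ((if (let t = true in false) then (\a.2) else (if true then (\b.7) else (\c.9))) ((let d = 2 in true) && (if true then false else false)))))
step 1: [let@0.0] (if ((if (0 == 4) then true else (8 == 8)) && true) then 6 else ((((let p = 6 in p) - (4 * 6)) - ((if false then (\q.8) else (\r.6)) (\s.s))) + ((if (let t = true in false) then (\a.2) else (if true then (\b.7) else (\c.9))) ((let d = 2 in true) && (if true then false else false)))))
step 2: [delta@0.0.0] (if ((if false then true else (8 == 8)) && true) then 6 else ((((let p = 6 in p) - (4 * 6)) - ((if false then (\q.8) else (\r.6)) (\s.s))) + ((if (let t = true in false) then (\a.2) else (if true then (\b.7) else (\c.9))) ((let d = 2 in true) && (if true then false else false)))))
step 3: [if@0.0] (if ((8 == 8) && true) then 6 else ((((let p = 6 in p) - (4 * 6)) - ((if false then (\q.8) else (\r.6)) (\s.s))) + ((if (let t = true in false) then (\a.2) else (if true then (\b.7) else (\c.9))) ((let d = 2 in true) && (if true then false else false)))))
step 4: [delta@0.0] (if (true && true) then 6 else ((((let p = 6 in p) - (4 * 6)) - ((if false then (\q.8) else (\r.6)) (\s.s))) + ((if (let t = true in false) then (\a.2) else (if true then (\b.7) else (\c.9))) ((let d = 2 in true) && (if true then false else false)))))
step 5: [delta@0] (if true then 6 else ((((let p = 6 in p) - (4 * 6)) - ((if false then (\q.8) else (\r.6)) (\s.s))) + ((if (let t = true in false) then (\a.2) else (if true then (\b.7) else (\c.9))) ((let d = 2 in true) && (if true then false else false)))))
step 6: [if@root] 6

Answer: 6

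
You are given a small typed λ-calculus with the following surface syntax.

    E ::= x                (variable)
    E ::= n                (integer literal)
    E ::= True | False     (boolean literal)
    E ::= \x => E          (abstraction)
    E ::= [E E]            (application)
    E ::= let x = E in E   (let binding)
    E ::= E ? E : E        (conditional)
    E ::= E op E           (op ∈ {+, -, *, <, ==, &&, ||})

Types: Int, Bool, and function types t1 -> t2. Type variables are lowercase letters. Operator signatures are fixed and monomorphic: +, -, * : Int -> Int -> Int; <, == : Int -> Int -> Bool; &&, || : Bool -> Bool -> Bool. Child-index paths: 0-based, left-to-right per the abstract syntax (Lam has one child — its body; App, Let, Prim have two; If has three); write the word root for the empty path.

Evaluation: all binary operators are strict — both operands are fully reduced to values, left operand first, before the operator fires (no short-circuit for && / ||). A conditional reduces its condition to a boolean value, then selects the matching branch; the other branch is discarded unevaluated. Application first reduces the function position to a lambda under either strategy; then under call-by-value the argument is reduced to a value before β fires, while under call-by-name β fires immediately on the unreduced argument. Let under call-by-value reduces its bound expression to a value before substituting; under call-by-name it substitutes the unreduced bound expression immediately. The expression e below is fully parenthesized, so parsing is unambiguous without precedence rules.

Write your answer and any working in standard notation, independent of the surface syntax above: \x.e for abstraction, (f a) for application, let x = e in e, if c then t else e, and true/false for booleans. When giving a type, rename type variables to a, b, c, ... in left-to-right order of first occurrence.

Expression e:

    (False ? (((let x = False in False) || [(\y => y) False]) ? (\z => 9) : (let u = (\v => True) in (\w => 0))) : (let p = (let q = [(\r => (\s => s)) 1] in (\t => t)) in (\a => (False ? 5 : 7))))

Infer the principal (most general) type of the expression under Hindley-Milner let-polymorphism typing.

Answer: a -> Int

Derivation:
  unify Bool ~ Bool
let x : Bool
  unify Bool ~ Bool
y : a
\y._ : a -> a
  unify a -> a ~ Bool -> b
  unify a ~ Bool
  unify Bool ~ b
_ _ : Bool
  unify Bool ~ Bool
  unify Bool ~ Bool
\z._ : c -> Int
\v._ : d -> Bool
let u : forall. d -> Bool
\w._ : e -> Int
  unify c -> Int ~ e -> Int
  unify c ~ e
  unify Int ~ Int
s : g
\s._ : g -> g
\r._ : f -> g -> g
  unify f -> g -> g ~ Int -> h
  unify f ~ Int
  unify g -> g ~ h
_ _ : g -> g
let q : forall. g -> g
t : i
\t._ : i -> i
let p : forall. i -> i
  unify Bool ~ Bool
  unify Int ~ Int
\a._ : j -> Int
  unify e -> Int ~ j -> Int
  unify e ~ j
  unify Int ~ Int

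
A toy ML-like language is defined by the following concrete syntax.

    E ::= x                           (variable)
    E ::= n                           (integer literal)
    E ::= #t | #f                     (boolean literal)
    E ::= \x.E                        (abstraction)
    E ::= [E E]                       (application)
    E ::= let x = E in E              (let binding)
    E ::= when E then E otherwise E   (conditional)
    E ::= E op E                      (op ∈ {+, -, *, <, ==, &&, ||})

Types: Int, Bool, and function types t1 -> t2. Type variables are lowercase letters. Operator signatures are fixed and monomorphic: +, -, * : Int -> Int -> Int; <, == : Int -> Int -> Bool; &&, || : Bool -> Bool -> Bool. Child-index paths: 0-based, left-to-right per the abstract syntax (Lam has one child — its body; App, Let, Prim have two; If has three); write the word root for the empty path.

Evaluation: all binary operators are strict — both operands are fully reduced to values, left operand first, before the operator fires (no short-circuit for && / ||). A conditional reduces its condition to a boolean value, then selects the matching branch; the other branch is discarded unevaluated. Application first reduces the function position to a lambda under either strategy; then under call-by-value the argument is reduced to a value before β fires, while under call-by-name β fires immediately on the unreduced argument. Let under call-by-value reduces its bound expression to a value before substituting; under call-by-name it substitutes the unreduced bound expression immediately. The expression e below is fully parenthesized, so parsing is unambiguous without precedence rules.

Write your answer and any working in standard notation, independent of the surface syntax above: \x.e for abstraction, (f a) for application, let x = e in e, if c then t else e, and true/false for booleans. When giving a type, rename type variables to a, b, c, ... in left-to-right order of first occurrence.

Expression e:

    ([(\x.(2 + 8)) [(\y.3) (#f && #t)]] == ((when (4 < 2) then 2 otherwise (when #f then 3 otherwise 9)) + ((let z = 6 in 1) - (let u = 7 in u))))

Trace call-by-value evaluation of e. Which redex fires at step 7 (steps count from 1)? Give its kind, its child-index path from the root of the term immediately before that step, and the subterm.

Derivation:
step 0: (((\x.(2 + 8)) ((\y.3) (false && true))) == ((if (4 < 2) then 2 else (if false then 3 else 9)) + ((let z = 6 in 1) - (let u = 7 in u))))
step 1: [delta@0.1.1] (((\x.(2 + 8)) ((\y.3) false)) == ((if (4 < 2) then 2 else (if false then 3 else 9)) + ((let z = 6 in 1) - (let u = 7 in u))))
step 2: [beta@0.1] (((\x.(2 + 8)) 3) == ((if (4 < 2) then 2 else (if false then 3 else 9)) + ((let z = 6 in 1) - (let u = 7 in u))))
step 3: [beta@0] ((2 + 8) == ((if (4 < 2) then 2 else (if false then 3 else 9)) + ((let z = 6 in 1) - (let u = 7 in u))))
step 4: [delta@0] (10 == ((if (4 < 2) then 2 else (if false then 3 else 9)) + ((let z = 6 in 1) - (let u = 7 in u))))
step 5: [delta@1.0.0] (10 == ((if false then 2 else (if false then 3 else 9)) + ((let z = 6 in 1) - (let u = 7 in u))))
step 6: [if@1.0] (10 == ((if false then 3 else 9) + ((let z = 6 in 1) - (let u = 7 in u))))
step 7: [if@1.0] (10 == (9 + ((let z = 6 in 1) - (let u = 7 in u))))

Answer: if at 1.0 : (if false then 3 else 9)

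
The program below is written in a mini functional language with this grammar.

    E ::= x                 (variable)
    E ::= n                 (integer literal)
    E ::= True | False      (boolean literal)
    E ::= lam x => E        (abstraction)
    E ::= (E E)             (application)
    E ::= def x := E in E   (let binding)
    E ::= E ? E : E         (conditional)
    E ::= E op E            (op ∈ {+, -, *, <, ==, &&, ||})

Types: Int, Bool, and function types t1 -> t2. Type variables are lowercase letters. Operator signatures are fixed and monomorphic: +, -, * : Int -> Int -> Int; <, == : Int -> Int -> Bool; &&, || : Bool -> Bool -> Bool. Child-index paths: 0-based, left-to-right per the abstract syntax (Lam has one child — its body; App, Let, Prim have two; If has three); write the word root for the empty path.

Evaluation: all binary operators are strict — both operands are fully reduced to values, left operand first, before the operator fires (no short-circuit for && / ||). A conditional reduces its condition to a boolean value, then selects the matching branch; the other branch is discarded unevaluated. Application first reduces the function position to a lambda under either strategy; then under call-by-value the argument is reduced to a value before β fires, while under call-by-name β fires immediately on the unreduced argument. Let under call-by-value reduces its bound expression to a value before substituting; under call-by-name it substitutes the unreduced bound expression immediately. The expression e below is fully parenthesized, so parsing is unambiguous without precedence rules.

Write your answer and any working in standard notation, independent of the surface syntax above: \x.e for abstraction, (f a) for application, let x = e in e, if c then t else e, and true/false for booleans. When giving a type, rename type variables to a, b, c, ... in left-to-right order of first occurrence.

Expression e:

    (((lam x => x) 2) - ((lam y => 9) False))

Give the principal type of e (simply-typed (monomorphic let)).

Trace:
x : a
\x._ : a -> a
  unify a -> a ~ Int -> b
  unify a ~ Int
  unify Int ~ b
_ _ : Int
  unify Int ~ Int
\y._ : c -> Int
  unify c -> Int ~ Bool -> d
  unify c ~ Bool
  unify Int ~ d
_ _ : Int
  unify Int ~ Int

Answer: Int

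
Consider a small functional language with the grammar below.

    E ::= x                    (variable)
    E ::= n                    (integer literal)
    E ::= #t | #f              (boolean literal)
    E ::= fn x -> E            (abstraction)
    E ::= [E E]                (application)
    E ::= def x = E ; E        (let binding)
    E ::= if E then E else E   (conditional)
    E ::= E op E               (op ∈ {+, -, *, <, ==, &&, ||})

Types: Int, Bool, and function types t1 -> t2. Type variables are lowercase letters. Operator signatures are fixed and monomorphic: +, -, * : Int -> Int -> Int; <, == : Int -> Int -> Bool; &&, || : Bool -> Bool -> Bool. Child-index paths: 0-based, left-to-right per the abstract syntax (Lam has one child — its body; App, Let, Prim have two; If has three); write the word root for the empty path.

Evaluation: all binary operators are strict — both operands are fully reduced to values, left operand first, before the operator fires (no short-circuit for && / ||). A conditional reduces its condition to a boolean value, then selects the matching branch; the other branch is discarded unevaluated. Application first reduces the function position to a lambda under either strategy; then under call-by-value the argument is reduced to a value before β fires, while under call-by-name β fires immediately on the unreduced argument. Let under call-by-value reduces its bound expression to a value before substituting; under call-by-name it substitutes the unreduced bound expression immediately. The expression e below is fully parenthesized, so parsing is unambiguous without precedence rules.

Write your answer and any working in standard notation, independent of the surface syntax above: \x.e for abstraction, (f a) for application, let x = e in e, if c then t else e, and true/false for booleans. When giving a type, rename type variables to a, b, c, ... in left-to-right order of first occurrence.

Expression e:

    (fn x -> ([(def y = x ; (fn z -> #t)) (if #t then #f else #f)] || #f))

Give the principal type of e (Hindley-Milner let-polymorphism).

Answer: a -> Bool

Working:
x : a
let y : a
\z._ : b -> Bool
  unify Bool ~ Bool
  unify Bool ~ Bool
  unify b -> Bool ~ Bool -> c
  unify b ~ Bool
  unify Bool ~ c
_ _ : Bool
  unify Bool ~ Bool
  unify Bool ~ Bool
\x._ : a -> Bool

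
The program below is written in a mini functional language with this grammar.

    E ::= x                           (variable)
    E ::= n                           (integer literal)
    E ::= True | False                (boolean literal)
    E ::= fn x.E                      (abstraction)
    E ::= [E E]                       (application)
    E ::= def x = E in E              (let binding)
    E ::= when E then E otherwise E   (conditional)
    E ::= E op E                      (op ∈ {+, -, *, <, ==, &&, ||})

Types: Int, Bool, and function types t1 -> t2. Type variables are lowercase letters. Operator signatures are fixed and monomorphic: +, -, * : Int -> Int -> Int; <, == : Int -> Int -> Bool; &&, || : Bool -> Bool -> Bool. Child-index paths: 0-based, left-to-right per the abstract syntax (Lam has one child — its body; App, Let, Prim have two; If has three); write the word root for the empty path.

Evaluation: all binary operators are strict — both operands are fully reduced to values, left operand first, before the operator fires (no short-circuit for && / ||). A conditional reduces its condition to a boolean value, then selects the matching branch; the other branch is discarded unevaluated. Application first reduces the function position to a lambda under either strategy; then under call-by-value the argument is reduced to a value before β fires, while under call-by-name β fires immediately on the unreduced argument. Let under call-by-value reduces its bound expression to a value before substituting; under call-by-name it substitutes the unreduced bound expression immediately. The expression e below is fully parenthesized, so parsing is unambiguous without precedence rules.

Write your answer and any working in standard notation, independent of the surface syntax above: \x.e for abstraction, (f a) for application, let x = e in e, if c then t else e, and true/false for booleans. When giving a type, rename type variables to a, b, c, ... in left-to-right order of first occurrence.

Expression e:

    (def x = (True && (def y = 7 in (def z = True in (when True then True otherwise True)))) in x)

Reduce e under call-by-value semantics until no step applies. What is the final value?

Derivation:
step 0: (let x = (true && (let y = 7 in (let z = true in (if true then true else true)))) in x)
step 1: [let@0.1] (let x = (true && (let z = true in (if true then true else true))) in x)
step 2: [let@0.1] (let x = (true && (if true then true else true)) in x)
step 3: [if@0.1] (let x = (true && true) in x)
step 4: [delta@0] (let x = true in x)
step 5: [let@root] true

Answer: true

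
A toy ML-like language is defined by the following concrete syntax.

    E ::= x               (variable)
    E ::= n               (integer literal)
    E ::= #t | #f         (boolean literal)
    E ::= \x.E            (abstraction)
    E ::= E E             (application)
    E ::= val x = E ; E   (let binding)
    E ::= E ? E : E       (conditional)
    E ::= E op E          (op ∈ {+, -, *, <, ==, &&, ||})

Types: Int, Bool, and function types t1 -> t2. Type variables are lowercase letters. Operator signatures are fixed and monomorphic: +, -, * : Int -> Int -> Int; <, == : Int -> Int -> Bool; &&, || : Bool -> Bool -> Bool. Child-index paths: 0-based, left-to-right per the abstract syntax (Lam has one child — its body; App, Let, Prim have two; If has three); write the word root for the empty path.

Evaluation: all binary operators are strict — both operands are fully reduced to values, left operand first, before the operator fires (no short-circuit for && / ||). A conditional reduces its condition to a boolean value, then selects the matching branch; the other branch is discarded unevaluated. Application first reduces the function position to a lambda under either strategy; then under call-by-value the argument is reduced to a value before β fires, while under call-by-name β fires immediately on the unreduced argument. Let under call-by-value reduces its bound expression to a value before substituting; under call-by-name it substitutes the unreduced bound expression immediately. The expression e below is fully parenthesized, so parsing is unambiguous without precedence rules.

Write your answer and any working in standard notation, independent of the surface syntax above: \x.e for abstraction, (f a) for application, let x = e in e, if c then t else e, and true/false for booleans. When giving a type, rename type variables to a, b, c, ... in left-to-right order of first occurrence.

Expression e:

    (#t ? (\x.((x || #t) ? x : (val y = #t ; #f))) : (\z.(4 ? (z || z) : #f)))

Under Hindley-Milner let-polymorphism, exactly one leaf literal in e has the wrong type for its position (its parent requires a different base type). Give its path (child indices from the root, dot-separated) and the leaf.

Trace:
  unify Bool ~ Bool
x : a
  unify a ~ Bool
  unify Bool ~ Bool
  unify Bool ~ Bool
x : Bool
let y : Bool
  unify Bool ~ Bool
\x._ : Bool -> Bool
  unify Int ~ Bool
  FAIL: mismatch Int ~ Bool

Answer: 2.0.0 : 4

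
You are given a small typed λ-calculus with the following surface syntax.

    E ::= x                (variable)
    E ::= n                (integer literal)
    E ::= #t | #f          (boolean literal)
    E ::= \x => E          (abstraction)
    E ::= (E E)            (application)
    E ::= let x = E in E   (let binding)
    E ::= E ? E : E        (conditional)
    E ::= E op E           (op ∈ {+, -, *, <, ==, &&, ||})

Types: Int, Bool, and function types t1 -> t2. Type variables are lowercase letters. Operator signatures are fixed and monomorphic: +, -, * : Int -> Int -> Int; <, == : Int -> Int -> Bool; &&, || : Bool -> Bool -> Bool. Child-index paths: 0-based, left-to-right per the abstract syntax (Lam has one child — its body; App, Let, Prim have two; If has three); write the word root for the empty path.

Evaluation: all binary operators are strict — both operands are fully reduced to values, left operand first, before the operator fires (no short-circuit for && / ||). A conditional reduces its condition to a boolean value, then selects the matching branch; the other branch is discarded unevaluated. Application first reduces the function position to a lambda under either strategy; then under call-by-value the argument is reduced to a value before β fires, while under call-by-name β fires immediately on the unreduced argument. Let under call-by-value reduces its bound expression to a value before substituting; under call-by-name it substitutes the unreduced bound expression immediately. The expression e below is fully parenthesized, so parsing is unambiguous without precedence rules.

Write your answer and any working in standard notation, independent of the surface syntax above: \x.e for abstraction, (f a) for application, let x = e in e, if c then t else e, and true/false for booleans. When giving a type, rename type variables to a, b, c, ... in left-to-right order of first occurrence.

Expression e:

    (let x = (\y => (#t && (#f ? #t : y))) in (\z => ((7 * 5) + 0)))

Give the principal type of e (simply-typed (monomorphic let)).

Working:
  unify Bool ~ Bool
  unify Bool ~ Bool
y : a
  unify Bool ~ a
  unify Bool ~ Bool
\y._ : Bool -> Bool
let x : Bool -> Bool
  unify Int ~ Int
  unify Int ~ Int
  unify Int ~ Int
  unify Int ~ Int
\z._ : b -> Int

Answer: a -> Int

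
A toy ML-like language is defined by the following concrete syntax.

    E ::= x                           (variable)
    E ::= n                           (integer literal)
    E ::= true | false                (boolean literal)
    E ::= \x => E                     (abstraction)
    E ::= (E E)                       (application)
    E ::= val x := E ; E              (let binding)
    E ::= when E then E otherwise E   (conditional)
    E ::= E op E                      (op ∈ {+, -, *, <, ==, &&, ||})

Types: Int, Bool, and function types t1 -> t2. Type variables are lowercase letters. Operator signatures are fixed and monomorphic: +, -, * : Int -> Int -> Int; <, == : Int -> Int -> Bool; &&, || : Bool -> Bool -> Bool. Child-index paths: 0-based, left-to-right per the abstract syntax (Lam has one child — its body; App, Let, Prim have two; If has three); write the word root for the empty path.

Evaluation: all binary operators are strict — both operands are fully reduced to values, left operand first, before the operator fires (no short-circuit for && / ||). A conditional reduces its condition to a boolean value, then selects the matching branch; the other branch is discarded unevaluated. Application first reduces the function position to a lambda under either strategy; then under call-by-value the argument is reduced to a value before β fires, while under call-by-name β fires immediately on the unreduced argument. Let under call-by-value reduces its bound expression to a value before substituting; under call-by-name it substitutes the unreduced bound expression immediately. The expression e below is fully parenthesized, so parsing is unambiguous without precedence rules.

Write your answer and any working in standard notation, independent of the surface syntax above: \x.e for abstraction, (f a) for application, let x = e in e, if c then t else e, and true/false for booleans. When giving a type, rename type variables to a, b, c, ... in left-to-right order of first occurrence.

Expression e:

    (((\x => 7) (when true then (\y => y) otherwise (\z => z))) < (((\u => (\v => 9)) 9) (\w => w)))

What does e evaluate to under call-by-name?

Trace:
step 0: (((\x.7) (if true then (\y.y) else (\z.z))) < (((\u.(\v.9)) 9) (\w.w)))
step 1: [beta@0] (7 < (((\u.(\v.9)) 9) (\w.w)))
step 2: [beta@1.0] (7 < ((\v.9) (\w.w)))
step 3: [beta@1] (7 < 9)
step 4: [delta@root] true

Answer: true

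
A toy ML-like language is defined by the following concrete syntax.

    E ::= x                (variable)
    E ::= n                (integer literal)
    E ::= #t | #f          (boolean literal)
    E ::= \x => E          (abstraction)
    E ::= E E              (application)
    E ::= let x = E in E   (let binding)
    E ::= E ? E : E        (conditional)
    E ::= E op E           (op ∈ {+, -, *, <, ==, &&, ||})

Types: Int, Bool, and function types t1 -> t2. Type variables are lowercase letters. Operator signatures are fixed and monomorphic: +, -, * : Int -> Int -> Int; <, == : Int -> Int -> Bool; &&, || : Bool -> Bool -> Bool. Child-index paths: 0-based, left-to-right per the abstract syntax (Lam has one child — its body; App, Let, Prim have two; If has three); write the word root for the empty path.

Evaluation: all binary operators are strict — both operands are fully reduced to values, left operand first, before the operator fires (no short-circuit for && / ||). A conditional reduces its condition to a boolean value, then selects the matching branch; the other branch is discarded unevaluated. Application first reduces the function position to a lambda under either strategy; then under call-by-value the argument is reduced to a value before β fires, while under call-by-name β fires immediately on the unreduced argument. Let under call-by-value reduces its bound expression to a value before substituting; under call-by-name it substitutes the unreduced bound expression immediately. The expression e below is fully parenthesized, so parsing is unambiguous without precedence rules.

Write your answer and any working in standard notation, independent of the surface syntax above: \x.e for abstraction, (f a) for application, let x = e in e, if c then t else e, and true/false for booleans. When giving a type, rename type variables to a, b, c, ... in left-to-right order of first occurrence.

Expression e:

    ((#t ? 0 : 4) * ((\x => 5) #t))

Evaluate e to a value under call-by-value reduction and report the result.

Trace:
step 0: ((if true then 0 else 4) * ((\x.5) true))
step 1: [if@0] (0 * ((\x.5) true))
step 2: [beta@1] (0 * 5)
step 3: [delta@root] 0

Answer: 0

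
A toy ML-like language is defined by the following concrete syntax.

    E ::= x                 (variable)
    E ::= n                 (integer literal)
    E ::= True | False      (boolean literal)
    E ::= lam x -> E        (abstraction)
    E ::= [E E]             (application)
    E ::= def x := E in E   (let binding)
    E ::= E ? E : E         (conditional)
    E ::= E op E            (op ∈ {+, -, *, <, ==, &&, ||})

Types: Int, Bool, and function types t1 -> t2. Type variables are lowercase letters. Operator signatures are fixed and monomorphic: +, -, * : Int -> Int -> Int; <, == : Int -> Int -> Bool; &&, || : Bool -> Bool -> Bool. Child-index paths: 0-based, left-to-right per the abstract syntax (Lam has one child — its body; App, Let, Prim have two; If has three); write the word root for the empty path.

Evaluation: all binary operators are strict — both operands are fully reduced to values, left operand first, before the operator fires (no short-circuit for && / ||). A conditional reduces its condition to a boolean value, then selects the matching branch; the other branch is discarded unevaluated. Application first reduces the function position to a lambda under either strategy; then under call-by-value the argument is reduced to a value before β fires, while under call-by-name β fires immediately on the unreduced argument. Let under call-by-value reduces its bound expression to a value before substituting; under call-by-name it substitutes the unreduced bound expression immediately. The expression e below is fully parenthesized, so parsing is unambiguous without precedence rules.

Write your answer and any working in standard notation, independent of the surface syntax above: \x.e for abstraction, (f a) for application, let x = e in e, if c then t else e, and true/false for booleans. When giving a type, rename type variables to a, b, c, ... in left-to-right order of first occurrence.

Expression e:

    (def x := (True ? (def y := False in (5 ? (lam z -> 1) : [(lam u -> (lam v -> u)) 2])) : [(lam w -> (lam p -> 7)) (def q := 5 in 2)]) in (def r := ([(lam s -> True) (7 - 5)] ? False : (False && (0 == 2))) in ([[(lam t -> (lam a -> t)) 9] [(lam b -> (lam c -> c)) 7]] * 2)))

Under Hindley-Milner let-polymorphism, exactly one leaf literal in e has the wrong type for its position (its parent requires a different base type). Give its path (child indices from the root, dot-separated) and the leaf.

Derivation:
  unify Bool ~ Bool
let y : Bool
  unify Int ~ Bool
  FAIL: mismatch Int ~ Bool

Answer: 0.1.1.0 : 5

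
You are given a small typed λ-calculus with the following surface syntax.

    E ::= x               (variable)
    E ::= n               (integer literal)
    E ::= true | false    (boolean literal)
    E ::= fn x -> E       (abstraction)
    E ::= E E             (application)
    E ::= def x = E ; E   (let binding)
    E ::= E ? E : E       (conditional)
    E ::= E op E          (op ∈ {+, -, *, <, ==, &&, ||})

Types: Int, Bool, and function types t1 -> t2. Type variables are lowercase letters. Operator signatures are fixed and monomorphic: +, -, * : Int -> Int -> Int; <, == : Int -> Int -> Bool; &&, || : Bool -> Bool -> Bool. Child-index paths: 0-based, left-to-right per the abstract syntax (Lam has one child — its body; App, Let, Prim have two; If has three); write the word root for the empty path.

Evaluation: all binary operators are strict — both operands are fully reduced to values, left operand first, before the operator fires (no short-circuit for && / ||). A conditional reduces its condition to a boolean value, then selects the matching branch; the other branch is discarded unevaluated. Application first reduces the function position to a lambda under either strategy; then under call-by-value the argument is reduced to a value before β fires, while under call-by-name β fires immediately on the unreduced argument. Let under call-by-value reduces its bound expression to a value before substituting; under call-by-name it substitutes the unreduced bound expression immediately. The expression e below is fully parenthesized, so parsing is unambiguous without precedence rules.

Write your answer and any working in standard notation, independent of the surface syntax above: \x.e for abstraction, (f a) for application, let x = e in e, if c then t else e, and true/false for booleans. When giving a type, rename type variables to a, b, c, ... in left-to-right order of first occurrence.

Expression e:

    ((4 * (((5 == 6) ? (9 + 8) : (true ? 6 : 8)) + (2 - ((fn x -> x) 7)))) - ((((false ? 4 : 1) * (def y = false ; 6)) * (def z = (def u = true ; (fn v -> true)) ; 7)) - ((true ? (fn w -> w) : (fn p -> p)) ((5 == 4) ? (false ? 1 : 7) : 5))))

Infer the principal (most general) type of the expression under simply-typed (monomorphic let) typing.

Working:
  unify Int ~ Int
  unify Int ~ Int
  unify Int ~ Int
  unify Bool ~ Bool
  unify Int ~ Int
  unify Int ~ Int
  unify Bool ~ Bool
  unify Int ~ Int
  unify Int ~ Int
  unify Int ~ Int
  unify Int ~ Int
x : a
\x._ : a -> a
  unify a -> a ~ Int -> b
  unify a ~ Int
  unify Int ~ b
_ _ : Int
  unify Int ~ Int
  unify Int ~ Int
  unify Int ~ Int
  unify Int ~ Int
  unify Bool ~ Bool
  unify Int ~ Int
  unify Int ~ Int
let y : Bool
  unify Int ~ Int
  unify Int ~ Int
let u : Bool
\v._ : c -> Bool
let z : c -> Bool
  unify Int ~ Int
  unify Int ~ Int
  unify Bool ~ Bool
w : d
\w._ : d -> d
p : e
\p._ : e -> e
  unify d -> d ~ e -> e
  unify d ~ e
  unify e ~ e
  unify Int ~ Int
  unify Int ~ Int
  unify Bool ~ Bool
  unify Bool ~ Bool
  unify Int ~ Int
  unify Int ~ Int
  unify e -> e ~ Int -> f
  unify e ~ Int
  unify Int ~ f
_ _ : Int
  unify Int ~ Int
  unify Int ~ Int

Answer: Int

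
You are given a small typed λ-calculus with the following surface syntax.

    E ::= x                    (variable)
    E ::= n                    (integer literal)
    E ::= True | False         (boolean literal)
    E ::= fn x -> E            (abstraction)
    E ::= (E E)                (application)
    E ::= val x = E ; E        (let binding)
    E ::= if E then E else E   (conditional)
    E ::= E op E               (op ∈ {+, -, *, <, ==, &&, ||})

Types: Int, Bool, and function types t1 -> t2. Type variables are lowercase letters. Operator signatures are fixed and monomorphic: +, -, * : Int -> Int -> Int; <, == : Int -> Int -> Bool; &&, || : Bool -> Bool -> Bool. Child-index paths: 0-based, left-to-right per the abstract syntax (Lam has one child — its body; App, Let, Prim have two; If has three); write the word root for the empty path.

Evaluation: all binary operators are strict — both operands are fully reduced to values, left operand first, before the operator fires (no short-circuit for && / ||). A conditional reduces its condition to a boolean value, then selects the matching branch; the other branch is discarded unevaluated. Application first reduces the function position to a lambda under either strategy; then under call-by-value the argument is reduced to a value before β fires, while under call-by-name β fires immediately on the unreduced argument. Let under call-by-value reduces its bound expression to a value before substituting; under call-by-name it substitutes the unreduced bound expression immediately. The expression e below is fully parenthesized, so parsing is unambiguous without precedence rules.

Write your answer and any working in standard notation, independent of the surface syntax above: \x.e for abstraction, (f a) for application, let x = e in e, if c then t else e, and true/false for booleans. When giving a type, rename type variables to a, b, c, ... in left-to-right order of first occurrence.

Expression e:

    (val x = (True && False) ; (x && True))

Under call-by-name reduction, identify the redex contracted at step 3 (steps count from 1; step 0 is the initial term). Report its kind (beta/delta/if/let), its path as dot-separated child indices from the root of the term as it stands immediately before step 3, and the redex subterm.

Answer: delta at root : (false && true)

Trace:
step 0: (let x = (true && false) in (x && true))
step 1: [let@root] ((true && false) && true)
step 2: [delta@0] (false && true)
step 3: [delta@root] false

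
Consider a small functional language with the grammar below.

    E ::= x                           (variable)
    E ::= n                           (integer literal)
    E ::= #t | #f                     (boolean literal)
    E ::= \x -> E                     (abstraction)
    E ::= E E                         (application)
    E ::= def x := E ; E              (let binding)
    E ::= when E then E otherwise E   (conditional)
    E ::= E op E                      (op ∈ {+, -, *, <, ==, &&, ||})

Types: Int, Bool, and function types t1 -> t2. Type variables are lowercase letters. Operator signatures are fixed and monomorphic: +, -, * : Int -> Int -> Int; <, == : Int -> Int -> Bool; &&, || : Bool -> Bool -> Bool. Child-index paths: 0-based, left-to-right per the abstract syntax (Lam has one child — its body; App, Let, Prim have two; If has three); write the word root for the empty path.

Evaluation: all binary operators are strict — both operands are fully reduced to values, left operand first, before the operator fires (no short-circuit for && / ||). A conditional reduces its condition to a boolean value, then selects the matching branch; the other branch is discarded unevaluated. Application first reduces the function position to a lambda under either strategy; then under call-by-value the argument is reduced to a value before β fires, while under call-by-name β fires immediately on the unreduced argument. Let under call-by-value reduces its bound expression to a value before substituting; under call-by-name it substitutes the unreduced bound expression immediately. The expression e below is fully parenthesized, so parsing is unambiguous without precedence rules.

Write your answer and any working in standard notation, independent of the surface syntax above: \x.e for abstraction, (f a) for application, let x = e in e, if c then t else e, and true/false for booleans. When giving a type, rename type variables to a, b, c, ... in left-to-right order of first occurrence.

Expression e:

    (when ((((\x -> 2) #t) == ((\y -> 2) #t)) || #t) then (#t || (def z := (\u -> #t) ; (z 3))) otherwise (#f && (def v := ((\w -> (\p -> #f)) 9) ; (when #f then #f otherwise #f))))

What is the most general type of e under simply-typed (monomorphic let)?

Derivation:
\x._ : a -> Int
  unify a -> Int ~ Bool -> b
  unify a ~ Bool
  unify Int ~ b
_ _ : Int
  unify Int ~ Int
\y._ : c -> Int
  unify c -> Int ~ Bool -> d
  unify c ~ Bool
  unify Int ~ d
_ _ : Int
  unify Int ~ Int
  unify Bool ~ Bool
  unify Bool ~ Bool
  unify Bool ~ Bool
  unify Bool ~ Bool
\u._ : e -> Bool
let z : e -> Bool
z : e -> Bool
  unify e -> Bool ~ Int -> f
  unify e ~ Int
  unify Bool ~ f
_ _ : Bool
  unify Bool ~ Bool
  unify Bool ~ Bool
\p._ : h -> Bool
\w._ : g -> h -> Bool
  unify g -> h -> Bool ~ Int -> i
  unify g ~ Int
  unify h -> Bool ~ i
_ _ : h -> Bool
let v : h -> Bool
  unify Bool ~ Bool
  unify Bool ~ Bool
  unify Bool ~ Bool
  unify Bool ~ Bool

Answer: Bool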